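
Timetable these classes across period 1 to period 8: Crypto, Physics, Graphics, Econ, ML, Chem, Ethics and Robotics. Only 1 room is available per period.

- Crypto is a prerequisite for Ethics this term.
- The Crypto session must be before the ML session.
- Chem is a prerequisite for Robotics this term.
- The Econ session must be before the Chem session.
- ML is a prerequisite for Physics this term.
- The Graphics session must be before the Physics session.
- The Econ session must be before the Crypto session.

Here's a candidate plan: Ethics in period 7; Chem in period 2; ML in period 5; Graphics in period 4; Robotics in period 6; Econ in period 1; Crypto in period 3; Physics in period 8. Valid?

Yes, all constraints hold

Only 1 room is available per period — holds.
The Crypto session must be before the ML session — holds.
Crypto is a prerequisite for Ethics this term — holds.
The Econ session must be before the Crypto session — holds.
The Econ session must be before the Chem session — holds.
ML is a prerequisite for Physics this term — holds.
Chem is a prerequisite for Robotics this term — holds.
The Graphics session must be before the Physics session — holds.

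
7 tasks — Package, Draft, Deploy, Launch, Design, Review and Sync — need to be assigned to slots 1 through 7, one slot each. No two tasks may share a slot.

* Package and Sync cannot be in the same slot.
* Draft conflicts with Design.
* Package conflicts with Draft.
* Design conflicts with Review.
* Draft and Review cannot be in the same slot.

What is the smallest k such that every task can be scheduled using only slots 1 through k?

7

With at most 1 per slot and 7 tasks, at least 7 slots are needed.
7 works (last occupied slot: 7): for example Review=6, Package=1, Design=5, Sync=7, Deploy=3, Launch=4, Draft=2.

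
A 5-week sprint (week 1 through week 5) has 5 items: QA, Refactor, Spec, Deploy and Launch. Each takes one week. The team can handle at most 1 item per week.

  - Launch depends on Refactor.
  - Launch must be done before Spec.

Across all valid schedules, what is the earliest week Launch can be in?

week 2

Precedence pushes Launch to at least week 2; downstream work caps Launch at week 4.
Launch at week 2 is achievable: Spec -> week 3; Launch -> week 2; Refactor -> week 1; Deploy -> week 5; QA -> week 4.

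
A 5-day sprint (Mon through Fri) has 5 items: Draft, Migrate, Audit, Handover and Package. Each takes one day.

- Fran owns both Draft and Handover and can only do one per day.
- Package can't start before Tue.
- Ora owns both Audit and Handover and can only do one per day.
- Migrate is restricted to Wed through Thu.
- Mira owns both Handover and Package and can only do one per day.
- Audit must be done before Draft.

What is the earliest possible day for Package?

Tue

Package is available from Tue.
Package at Tue is achievable: Handover in Wed, Package in Tue, Migrate in Wed, Audit in Mon, Draft in Tue.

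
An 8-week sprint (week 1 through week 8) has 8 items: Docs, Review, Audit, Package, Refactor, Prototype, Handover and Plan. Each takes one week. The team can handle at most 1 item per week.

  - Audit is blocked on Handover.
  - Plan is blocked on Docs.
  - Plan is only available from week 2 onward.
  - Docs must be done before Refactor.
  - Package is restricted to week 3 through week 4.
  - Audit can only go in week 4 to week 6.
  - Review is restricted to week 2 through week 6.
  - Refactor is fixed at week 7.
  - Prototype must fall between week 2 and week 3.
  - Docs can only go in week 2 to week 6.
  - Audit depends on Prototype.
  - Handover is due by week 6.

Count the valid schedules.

14

Splitting on Docs: it can be week 2 (2), week 3 (2), week 4 (2), week 5 (4), week 6 (4). Listing each branch's schedules as (Review, Audit, Package, Refactor, Prototype, Handover, Plan) by week number:
Docs=week 2: (5,6,4,7,3,1,8) (6,5,4,7,3,1,8) — 2.
Docs=week 3: (5,6,4,7,2,1,8) (6,5,4,7,2,1,8) — 2.
Docs=week 4: (5,6,3,7,2,1,8) (6,5,3,7,2,1,8) — 2.
Docs=week 5: (2,6,4,7,3,1,8) (3,6,4,7,2,1,8) (4,6,3,7,2,1,8) (6,4,3,7,2,1,8) — 4.
Docs=week 6: (2,5,4,7,3,1,8) (3,5,4,7,2,1,8) (4,5,3,7,2,1,8) (5,4,3,7,2,1,8) — 4.
Summing: 2 + 2 + 2 + 4 + 4 = 14.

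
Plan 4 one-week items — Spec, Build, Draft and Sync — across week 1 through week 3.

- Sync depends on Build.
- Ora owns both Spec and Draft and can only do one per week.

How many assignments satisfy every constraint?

Splitting on Spec: it can be week 1 (6), week 2 (6), week 3 (6). Listing each branch's schedules as (Build, Draft, Sync) by week number:
Spec=week 1: (1,2,2) (1,2,3) (1,3,2) (1,3,3) (2,2,3) (2,3,3) — 6.
Spec=week 2: (1,1,2) (1,1,3) (1,3,2) (1,3,3) (2,1,3) (2,3,3) — 6.
Spec=week 3: (1,1,2) (1,1,3) (1,2,2) (1,2,3) (2,1,3) (2,2,3) — 6.
Summing: 6 + 6 + 6 = 18.

18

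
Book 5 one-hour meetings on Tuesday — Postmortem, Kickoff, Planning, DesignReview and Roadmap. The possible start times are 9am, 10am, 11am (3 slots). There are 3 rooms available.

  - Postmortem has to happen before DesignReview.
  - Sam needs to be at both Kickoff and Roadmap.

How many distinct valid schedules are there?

Splitting on Postmortem: it can be 9am (36), 10am (18). Listing each branch's schedules as (Kickoff, Planning, DesignReview, Roadmap):
Postmortem=9am: (9am,9am,10am,10am) (9am,9am,10am,11am) (9am,9am,11am,10am) (9am,9am,11am,11am) (9am,10am,10am,10am) (9am,10am,10am,11am) (9am,10am,11am,10am) (9am,10am,11am,11am) (9am,11am,10am,10am) (9am,11am,10am,11am) (9am,11am,11am,10am) (9am,11am,11am,11am) (10am,9am,10am,9am) (10am,9am,10am,11am) (10am,9am,11am,9am) (10am,9am,11am,11am) (10am,10am,10am,9am) (10am,10am,10am,11am) (10am,10am,11am,9am) (10am,10am,11am,11am) (10am,11am,10am,9am) (10am,11am,10am,11am) (10am,11am,11am,9am) (10am,11am,11am,11am) (11am,9am,10am,9am) (11am,9am,10am,10am) (11am,9am,11am,9am) (11am,9am,11am,10am) (11am,10am,10am,9am) (11am,10am,10am,10am) (11am,10am,11am,9am) (11am,10am,11am,10am) (11am,11am,10am,9am) (11am,11am,10am,10am) (11am,11am,11am,9am) (11am,11am,11am,10am) — 36.
Postmortem=10am: (9am,9am,11am,10am) (9am,9am,11am,11am) (9am,10am,11am,10am) (9am,10am,11am,11am) (9am,11am,11am,10am) (9am,11am,11am,11am) (10am,9am,11am,9am) (10am,9am,11am,11am) (10am,10am,11am,9am) (10am,10am,11am,11am) (10am,11am,11am,9am) (10am,11am,11am,11am) (11am,9am,11am,9am) (11am,9am,11am,10am) (11am,10am,11am,9am) (11am,10am,11am,10am) (11am,11am,11am,9am) (11am,11am,11am,10am) — 18.
Summing: 36 + 18 = 54.

54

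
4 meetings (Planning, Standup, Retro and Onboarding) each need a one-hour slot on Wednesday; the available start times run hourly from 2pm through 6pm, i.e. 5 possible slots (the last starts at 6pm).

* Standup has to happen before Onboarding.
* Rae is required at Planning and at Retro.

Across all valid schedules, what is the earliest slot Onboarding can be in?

Precedence pushes Onboarding to at least 3pm.
Onboarding at 3pm is achievable: Planning -> 2pm, Standup -> 2pm, Onboarding -> 3pm, Retro -> 3pm.

3pm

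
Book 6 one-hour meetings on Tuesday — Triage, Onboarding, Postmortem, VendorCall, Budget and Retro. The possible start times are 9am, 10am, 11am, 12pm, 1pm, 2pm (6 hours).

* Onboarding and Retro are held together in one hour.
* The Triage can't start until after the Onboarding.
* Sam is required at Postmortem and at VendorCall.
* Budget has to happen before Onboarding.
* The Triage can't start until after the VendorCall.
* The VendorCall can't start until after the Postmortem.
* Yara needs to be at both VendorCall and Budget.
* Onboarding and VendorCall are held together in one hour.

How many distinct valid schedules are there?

50

Splitting on Triage: it can be 11am (1), 12pm (5), 1pm (14), 2pm (30). Listing each branch's schedules as (Onboarding, Postmortem, VendorCall, Budget, Retro):
Triage=11am: (10am,9am,10am,9am,10am) — 1.
Triage=12pm: (10am,9am,10am,9am,10am) (11am,9am,11am,9am,11am) (11am,9am,11am,10am,11am) (11am,10am,11am,9am,11am) (11am,10am,11am,10am,11am) — 5.
Triage=1pm: (10am,9am,10am,9am,10am) (11am,9am,11am,9am,11am) (11am,9am,11am,10am,11am) (11am,10am,11am,9am,11am) (11am,10am,11am,10am,11am) (12pm,9am,12pm,9am,12pm) (12pm,9am,12pm,10am,12pm) (12pm,9am,12pm,11am,12pm) (12pm,10am,12pm,9am,12pm) (12pm,10am,12pm,10am,12pm) (12pm,10am,12pm,11am,12pm) (12pm,11am,12pm,9am,12pm) (12pm,11am,12pm,10am,12pm) (12pm,11am,12pm,11am,12pm) — 14.
Triage=2pm: (10am,9am,10am,9am,10am) (11am,9am,11am,9am,11am) (11am,9am,11am,10am,11am) (11am,10am,11am,9am,11am) (11am,10am,11am,10am,11am) (12pm,9am,12pm,9am,12pm) (12pm,9am,12pm,10am,12pm) (12pm,9am,12pm,11am,12pm) (12pm,10am,12pm,9am,12pm) (12pm,10am,12pm,10am,12pm) (12pm,10am,12pm,11am,12pm) (12pm,11am,12pm,9am,12pm) (12pm,11am,12pm,10am,12pm) (12pm,11am,12pm,11am,12pm) (1pm,9am,1pm,9am,1pm) (1pm,9am,1pm,10am,1pm) (1pm,9am,1pm,11am,1pm) (1pm,9am,1pm,12pm,1pm) (1pm,10am,1pm,9am,1pm) (1pm,10am,1pm,10am,1pm) (1pm,10am,1pm,11am,1pm) (1pm,10am,1pm,12pm,1pm) (1pm,11am,1pm,9am,1pm) (1pm,11am,1pm,10am,1pm) (1pm,11am,1pm,11am,1pm) (1pm,11am,1pm,12pm,1pm) (1pm,12pm,1pm,9am,1pm) (1pm,12pm,1pm,10am,1pm) (1pm,12pm,1pm,11am,1pm) (1pm,12pm,1pm,12pm,1pm) — 30.
Summing: 1 + 5 + 14 + 30 = 50.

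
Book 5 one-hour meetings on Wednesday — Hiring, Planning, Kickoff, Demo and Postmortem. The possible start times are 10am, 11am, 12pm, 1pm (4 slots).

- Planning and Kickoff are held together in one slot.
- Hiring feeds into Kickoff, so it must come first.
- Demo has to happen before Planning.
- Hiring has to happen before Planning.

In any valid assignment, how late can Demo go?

12pm

Downstream work caps Demo at 12pm.
Demo at 12pm is achievable: Demo -> 12pm; Kickoff -> 1pm; Postmortem -> 10am; Hiring -> 10am; Planning -> 1pm.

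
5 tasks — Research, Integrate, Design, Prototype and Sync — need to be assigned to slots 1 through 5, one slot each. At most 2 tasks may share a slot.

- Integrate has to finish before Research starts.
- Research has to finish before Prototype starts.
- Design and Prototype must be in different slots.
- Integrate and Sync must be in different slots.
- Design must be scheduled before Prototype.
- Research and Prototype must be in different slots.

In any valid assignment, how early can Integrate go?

Downstream work caps Integrate at 3.
Integrate at 1 is achievable: Research=2; Design=1; Sync=2; Prototype=3; Integrate=1.

1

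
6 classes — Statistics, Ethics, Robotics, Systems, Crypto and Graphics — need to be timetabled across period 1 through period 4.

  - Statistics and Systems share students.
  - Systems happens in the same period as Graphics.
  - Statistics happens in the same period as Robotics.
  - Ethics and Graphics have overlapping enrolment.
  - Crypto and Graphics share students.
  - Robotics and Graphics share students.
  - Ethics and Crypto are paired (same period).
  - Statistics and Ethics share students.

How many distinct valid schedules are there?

Splitting on Statistics: it can be period 1 (6), period 2 (6), period 3 (6), period 4 (6). Listing each branch's schedules as (Ethics, Robotics, Systems, Crypto, Graphics) by period number:
Statistics=period 1: (2,1,3,2,3) (2,1,4,2,4) (3,1,2,3,2) (3,1,4,3,4) (4,1,2,4,2) (4,1,3,4,3) — 6.
Statistics=period 2: (1,2,3,1,3) (1,2,4,1,4) (3,2,1,3,1) (3,2,4,3,4) (4,2,1,4,1) (4,2,3,4,3) — 6.
Statistics=period 3: (1,3,2,1,2) (1,3,4,1,4) (2,3,1,2,1) (2,3,4,2,4) (4,3,1,4,1) (4,3,2,4,2) — 6.
Statistics=period 4: (1,4,2,1,2) (1,4,3,1,3) (2,4,1,2,1) (2,4,3,2,3) (3,4,1,3,1) (3,4,2,3,2) — 6.
Summing: 6 + 6 + 6 + 6 = 24.

24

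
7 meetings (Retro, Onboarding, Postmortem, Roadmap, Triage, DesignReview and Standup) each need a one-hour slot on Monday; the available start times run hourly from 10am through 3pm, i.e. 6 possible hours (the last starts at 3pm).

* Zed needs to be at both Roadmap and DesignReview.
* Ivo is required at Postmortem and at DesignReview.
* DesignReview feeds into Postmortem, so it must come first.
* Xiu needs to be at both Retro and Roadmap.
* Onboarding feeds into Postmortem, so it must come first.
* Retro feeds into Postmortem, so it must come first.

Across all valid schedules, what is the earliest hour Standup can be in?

10am

Standup at 10am is achievable: Standup -> 10am; Postmortem -> 11am; Roadmap -> 11am; Retro -> 10am; DesignReview -> 10am; Triage -> 10am; Onboarding -> 10am.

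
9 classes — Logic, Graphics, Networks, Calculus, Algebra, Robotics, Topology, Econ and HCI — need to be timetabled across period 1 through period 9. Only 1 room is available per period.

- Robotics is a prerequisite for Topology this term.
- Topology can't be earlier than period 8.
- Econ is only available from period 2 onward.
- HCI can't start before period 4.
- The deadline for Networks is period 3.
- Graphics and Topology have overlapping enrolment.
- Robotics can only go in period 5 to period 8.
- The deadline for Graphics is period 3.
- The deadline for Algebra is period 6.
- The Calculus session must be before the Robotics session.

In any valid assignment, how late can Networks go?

Networks's own window allows nothing later than period 3.
Networks at period 3 is achievable: HCI in period 6; Econ in period 7; Topology in period 8; Calculus in period 4; Graphics in period 1; Algebra in period 2; Networks in period 3; Logic in period 9; Robotics in period 5.

period 3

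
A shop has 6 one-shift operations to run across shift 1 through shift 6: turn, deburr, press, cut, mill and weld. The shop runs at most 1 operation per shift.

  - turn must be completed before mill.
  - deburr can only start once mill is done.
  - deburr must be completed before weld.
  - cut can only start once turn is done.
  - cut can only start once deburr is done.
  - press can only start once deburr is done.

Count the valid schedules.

Splitting on press: it can be shift 4 (2), shift 5 (2), shift 6 (2). Listing each branch's schedules as (turn, deburr, cut, mill, weld) by shift number:
press=shift 4: (1,3,5,2,6) (1,3,6,2,5) — 2.
press=shift 5: (1,3,4,2,6) (1,3,6,2,4) — 2.
press=shift 6: (1,3,4,2,5) (1,3,5,2,4) — 2.
Summing: 2 + 2 + 2 = 6.

6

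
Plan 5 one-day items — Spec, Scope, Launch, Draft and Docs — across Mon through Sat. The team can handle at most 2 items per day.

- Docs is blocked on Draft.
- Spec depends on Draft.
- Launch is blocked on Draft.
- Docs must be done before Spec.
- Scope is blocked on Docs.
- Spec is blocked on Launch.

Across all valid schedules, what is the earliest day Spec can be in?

Wed

Precedence pushes Spec to at least Wed.
Spec at Wed is achievable: Docs=Tue, Scope=Wed, Launch=Tue, Draft=Mon, Spec=Wed.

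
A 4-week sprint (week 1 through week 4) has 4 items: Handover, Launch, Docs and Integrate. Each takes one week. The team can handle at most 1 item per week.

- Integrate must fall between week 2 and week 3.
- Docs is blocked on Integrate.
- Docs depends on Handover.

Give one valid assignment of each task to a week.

Launch in week 4, Docs in week 3, Handover in week 1, Integrate in week 2

Checking: Handover(week 1) before Docs(week 3); Integrate(week 2) before Docs(week 3); Integrate=week 2 in [week 2,week 3]; max 1 per week (cap 1).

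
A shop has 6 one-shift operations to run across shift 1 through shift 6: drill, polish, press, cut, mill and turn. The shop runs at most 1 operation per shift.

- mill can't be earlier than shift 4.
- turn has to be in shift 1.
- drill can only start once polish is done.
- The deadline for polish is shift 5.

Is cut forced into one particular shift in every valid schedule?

cut can be shift 2 (e.g. press -> shift 6; cut -> shift 2; turn -> shift 1; drill -> shift 5; mill -> shift 4; polish -> shift 3) or shift 3 (e.g. polish -> shift 2; cut -> shift 3; press -> shift 6; mill -> shift 4; turn -> shift 1; drill -> shift 5).

No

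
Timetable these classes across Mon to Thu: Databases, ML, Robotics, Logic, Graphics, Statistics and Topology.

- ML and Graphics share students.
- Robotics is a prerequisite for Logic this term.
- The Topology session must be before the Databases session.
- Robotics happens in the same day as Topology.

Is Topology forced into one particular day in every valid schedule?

No

Topology can be Mon (e.g. Topology=Mon; Robotics=Mon; ML=Mon; Databases=Tue; Logic=Tue; Graphics=Tue; Statistics=Mon) or Tue (e.g. Robotics -> Tue; ML -> Mon; Databases -> Wed; Topology -> Tue; Statistics -> Mon; Logic -> Wed; Graphics -> Tue).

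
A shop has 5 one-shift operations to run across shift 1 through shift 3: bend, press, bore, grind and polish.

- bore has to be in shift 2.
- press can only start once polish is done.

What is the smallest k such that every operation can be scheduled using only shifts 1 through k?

The precedence chain requires at least 2 distinct shifts.
2 works (last occupied shift: shift 2): for example bore=shift 2, grind=shift 1, bend=shift 1, press=shift 2, polish=shift 1.

2 shifts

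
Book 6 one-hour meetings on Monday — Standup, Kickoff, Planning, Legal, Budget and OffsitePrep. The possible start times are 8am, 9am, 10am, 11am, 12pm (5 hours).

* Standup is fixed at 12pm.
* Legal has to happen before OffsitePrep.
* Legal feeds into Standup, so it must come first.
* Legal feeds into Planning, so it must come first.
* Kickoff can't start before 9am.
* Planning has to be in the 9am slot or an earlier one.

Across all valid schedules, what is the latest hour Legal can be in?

Downstream work caps Legal at 8am.
Legal at 8am is achievable: Budget in 8am; Kickoff in 9am; Planning in 9am; Legal in 8am; Standup in 12pm; OffsitePrep in 9am.

8am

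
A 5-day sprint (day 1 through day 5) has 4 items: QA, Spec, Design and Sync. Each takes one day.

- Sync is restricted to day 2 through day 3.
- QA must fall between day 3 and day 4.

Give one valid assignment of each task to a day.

Spec=day 1; Design=day 1; Sync=day 2; QA=day 3

Checking: Sync=day 2 in [day 2,day 3]; QA=day 3 in [day 3,day 4].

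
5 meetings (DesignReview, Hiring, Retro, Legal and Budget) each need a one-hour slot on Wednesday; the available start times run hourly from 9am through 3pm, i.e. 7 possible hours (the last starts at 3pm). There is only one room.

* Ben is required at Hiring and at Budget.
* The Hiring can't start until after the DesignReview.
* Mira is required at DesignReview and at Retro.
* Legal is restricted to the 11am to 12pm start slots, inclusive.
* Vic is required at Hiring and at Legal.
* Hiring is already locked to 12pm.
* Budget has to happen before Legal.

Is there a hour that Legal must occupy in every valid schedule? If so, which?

11am

Legal's window is 11am–12pm.
Hiring is fixed at 12pm, and Legal can't share a hour with Hiring.
So Legal must be 11am.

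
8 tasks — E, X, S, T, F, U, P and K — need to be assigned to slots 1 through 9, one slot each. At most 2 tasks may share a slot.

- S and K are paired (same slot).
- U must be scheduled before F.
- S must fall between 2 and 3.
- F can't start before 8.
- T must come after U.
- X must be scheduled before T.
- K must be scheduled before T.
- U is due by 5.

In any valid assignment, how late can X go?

Downstream work caps X at 8.
X at 8 is achievable: T=9, F=8, S=2, K=2, P=3, U=1, E=1, X=8.

8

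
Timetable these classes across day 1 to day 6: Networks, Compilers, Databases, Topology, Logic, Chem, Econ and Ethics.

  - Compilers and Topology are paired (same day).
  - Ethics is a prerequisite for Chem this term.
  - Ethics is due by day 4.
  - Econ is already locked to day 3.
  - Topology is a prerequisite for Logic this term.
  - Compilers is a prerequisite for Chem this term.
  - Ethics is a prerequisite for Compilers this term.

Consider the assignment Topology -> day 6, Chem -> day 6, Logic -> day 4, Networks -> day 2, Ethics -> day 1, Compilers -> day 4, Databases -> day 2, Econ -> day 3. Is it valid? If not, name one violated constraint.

Ethics is due by day 4 — holds.
Compilers is a prerequisite for Chem this term — holds.
Compilers and Topology are paired (same day) — violated.
Topology is a prerequisite for Logic this term — violated.
Ethics is a prerequisite for Compilers this term — holds.
Econ is already locked to day 3 — holds.
Ethics is a prerequisite for Chem this term — holds.

No. Topology is a prerequisite for Logic this term is not satisfied.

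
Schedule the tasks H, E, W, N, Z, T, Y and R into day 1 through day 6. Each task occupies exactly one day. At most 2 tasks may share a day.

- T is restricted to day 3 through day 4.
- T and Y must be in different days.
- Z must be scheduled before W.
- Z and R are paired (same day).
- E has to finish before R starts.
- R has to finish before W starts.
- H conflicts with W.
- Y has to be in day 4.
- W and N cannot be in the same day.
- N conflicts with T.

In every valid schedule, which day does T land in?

T's window is day 3–day 4.
Y is fixed at day 4, and T can't share a day with Y.
So T must be day 3.

day 3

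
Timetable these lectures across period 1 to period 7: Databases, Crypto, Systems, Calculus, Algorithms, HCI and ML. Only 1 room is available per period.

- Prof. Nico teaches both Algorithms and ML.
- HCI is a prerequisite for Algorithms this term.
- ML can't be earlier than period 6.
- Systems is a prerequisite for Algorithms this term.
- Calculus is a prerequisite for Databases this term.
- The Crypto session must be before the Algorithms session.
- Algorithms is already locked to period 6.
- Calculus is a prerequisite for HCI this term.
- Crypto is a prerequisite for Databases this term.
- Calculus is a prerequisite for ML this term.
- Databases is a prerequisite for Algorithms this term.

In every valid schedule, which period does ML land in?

ML's window is period 6–period 7.
Algorithms is fixed at period 6, and ML can't share a period with Algorithms.
So ML must be period 7.

period 7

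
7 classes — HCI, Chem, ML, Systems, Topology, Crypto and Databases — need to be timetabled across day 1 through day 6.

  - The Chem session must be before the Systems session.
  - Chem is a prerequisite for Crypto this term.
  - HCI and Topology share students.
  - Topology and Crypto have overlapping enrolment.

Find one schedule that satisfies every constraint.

Topology=day 3; HCI=day 1; Databases=day 1; Crypto=day 2; Chem=day 1; Systems=day 2; ML=day 1

Checking: Chem(day 1) before Crypto(day 2); Chem(day 1) before Systems(day 2); HCI(day 1) != Topology(day 3); Topology(day 3) != Crypto(day 2).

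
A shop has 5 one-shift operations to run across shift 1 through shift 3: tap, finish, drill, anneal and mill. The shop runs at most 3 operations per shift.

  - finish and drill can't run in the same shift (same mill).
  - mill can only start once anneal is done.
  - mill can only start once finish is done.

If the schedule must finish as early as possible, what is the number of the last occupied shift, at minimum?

The precedence chain requires at least 2 distinct shifts.
With at most 3 per shift and 5 operations, at least 2 shifts are needed.
2 works (last occupied shift: shift 2): for example drill in shift 2; tap in shift 1; finish in shift 1; mill in shift 2; anneal in shift 1.

shift 2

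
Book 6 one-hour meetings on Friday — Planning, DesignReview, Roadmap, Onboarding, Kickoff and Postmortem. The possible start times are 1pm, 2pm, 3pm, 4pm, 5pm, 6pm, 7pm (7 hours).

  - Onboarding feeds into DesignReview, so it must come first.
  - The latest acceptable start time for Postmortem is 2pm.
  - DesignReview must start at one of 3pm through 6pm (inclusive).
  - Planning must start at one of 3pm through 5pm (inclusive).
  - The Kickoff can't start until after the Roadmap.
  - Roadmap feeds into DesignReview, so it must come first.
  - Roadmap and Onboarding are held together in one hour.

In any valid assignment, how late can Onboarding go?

Downstream work caps Onboarding at 5pm.
Onboarding at 5pm is achievable: DesignReview -> 6pm; Postmortem -> 1pm; Kickoff -> 6pm; Roadmap -> 5pm; Onboarding -> 5pm; Planning -> 3pm.

5pm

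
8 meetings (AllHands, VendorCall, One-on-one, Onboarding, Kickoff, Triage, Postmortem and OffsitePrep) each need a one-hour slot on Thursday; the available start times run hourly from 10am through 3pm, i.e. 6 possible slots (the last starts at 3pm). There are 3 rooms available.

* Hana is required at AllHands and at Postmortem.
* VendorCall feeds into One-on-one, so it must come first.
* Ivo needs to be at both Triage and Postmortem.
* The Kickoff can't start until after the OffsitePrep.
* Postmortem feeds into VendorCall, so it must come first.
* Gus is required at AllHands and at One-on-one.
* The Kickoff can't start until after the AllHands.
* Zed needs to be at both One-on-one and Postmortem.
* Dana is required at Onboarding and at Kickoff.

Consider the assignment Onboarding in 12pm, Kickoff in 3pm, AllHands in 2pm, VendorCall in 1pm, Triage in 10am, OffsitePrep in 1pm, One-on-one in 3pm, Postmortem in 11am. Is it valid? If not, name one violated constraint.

Yes

There are 3 rooms available — holds.
VendorCall feeds into One-on-one, so it must come first — holds.
Postmortem feeds into VendorCall, so it must come first — holds.
Hana is required at AllHands and at Postmortem — holds.
Zed needs to be at both One-on-one and Postmortem — holds.
The Kickoff can't start until after the AllHands — holds.
Gus is required at AllHands and at One-on-one — holds.
The Kickoff can't start until after the OffsitePrep — holds.
Dana is required at Onboarding and at Kickoff — holds.
Ivo needs to be at both Triage and Postmortem — holds.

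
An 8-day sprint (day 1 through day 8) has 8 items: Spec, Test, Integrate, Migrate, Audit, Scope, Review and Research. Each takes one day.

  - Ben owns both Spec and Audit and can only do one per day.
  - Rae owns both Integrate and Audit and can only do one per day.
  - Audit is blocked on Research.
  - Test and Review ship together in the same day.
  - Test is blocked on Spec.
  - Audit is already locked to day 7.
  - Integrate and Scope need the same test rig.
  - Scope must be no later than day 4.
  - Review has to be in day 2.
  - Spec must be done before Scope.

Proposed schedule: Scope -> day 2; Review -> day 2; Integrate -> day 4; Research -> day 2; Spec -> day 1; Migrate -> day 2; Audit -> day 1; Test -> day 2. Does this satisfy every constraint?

Rae owns both Integrate and Audit and can only do one per day — holds.
Review has to be in day 2 — holds.
Test and Review ship together in the same day — holds.
Audit is blocked on Research — violated.
Ben owns both Spec and Audit and can only do one per day — violated.
Scope must be no later than day 4 — holds.
Test is blocked on Spec — holds.
Integrate and Scope need the same test rig — holds.
Audit is already locked to day 7 — violated.
Spec must be done before Scope — holds.

No — it violates: Ben owns both Spec and Audit and can only do one per day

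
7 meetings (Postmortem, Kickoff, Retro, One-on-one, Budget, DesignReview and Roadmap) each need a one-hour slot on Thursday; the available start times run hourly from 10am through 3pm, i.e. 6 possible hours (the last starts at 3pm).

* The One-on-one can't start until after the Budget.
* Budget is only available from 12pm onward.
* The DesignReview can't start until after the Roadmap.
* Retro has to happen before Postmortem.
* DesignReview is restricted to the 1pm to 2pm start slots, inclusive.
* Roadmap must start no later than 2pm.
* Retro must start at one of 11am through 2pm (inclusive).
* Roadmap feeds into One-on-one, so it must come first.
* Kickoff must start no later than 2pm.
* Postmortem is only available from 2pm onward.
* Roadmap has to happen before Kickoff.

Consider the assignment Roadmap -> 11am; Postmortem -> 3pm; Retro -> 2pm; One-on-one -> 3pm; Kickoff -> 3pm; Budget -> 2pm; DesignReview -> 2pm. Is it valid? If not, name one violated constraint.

No — it violates: Kickoff must start no later than 2pm

Retro has to happen before Postmortem — holds.
Roadmap must start no later than 2pm — holds.
Roadmap has to happen before Kickoff — holds.
Kickoff must start no later than 2pm — violated.
Budget is only available from 12pm onward — holds.
Retro must start at one of 11am through 2pm (inclusive) — holds.
Roadmap feeds into One-on-one, so it must come first — holds.
DesignReview is restricted to the 1pm to 2pm start slots, inclusive — holds.
The DesignReview can't start until after the Roadmap — holds.
The One-on-one can't start until after the Budget — holds.
Postmortem is only available from 2pm onward — holds.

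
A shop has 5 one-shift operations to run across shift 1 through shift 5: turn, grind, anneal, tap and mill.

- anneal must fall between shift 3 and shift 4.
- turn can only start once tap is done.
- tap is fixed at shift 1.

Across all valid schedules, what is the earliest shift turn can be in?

Precedence pushes turn to at least shift 2.
turn at shift 2 is achievable: mill in shift 1, tap in shift 1, grind in shift 1, turn in shift 2, anneal in shift 3.

shift 2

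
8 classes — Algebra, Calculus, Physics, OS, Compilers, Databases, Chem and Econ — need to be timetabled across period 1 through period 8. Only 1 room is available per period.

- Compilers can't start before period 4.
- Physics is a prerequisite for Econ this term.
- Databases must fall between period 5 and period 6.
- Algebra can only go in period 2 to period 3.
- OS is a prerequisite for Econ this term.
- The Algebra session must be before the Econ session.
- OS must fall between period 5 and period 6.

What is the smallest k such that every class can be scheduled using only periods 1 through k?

The precedence chain requires at least 2 distinct periods.
With at most 1 per period and 8 classes, at least 8 periods are needed.
Propagating the time windows through the other constraints, Econ can't land before period 6, so the schedule must run through at least period 6.
8 works (last occupied period: period 8): for example Databases in period 6, Chem in period 8, Physics in period 1, Econ in period 7, Algebra in period 2, OS in period 5, Compilers in period 4, Calculus in period 3.

8 periods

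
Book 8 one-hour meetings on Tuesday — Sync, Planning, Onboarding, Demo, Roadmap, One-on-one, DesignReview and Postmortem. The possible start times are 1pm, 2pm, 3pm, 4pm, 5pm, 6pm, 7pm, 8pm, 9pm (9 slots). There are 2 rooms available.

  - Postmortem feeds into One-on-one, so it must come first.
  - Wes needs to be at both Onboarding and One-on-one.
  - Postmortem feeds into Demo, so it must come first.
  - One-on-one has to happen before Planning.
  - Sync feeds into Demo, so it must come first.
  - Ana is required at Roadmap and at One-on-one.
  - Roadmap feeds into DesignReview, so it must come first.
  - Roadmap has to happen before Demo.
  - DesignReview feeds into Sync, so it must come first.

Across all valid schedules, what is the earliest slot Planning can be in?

Precedence pushes Planning to at least 3pm.
Planning at 3pm is achievable: Sync -> 3pm, Demo -> 4pm, DesignReview -> 2pm, Planning -> 3pm, One-on-one -> 2pm, Onboarding -> 4pm, Postmortem -> 1pm, Roadmap -> 1pm.

3pm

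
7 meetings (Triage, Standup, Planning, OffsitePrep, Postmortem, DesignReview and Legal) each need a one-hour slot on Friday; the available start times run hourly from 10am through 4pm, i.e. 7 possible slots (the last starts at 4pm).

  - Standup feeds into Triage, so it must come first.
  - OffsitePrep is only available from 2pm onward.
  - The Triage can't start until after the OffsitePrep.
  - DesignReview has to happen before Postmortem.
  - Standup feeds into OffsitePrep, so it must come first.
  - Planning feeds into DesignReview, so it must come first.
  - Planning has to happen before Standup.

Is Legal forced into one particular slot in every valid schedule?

Legal can be 10am (e.g. OffsitePrep in 2pm, Postmortem in 12pm, Legal in 10am, Standup in 11am, Planning in 10am, DesignReview in 11am, Triage in 3pm) or 11am (e.g. DesignReview in 11am; Planning in 10am; Triage in 3pm; OffsitePrep in 2pm; Legal in 11am; Standup in 11am; Postmortem in 12pm).

No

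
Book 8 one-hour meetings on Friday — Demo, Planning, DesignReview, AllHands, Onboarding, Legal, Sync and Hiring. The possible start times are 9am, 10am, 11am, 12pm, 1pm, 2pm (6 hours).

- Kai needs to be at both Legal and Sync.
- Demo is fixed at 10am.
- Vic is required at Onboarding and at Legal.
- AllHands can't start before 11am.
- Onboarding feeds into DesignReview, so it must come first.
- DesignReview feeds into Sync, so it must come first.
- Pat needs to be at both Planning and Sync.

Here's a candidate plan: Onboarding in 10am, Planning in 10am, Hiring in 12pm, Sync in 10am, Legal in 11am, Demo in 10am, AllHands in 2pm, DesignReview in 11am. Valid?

No. Pat needs to be at both Planning and Sync is not satisfied.

Kai needs to be at both Legal and Sync — holds.
Vic is required at Onboarding and at Legal — holds.
DesignReview feeds into Sync, so it must come first — violated.
AllHands can't start before 11am — holds.
Demo is fixed at 10am — holds.
Pat needs to be at both Planning and Sync — violated.
Onboarding feeds into DesignReview, so it must come first — holds.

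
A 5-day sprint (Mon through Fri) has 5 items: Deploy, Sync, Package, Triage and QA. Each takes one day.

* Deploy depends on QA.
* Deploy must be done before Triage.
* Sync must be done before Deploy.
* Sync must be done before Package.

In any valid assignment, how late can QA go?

Wed

Downstream work caps QA at Wed.
QA at Wed is achievable: QA=Wed, Sync=Mon, Triage=Fri, Package=Tue, Deploy=Thu.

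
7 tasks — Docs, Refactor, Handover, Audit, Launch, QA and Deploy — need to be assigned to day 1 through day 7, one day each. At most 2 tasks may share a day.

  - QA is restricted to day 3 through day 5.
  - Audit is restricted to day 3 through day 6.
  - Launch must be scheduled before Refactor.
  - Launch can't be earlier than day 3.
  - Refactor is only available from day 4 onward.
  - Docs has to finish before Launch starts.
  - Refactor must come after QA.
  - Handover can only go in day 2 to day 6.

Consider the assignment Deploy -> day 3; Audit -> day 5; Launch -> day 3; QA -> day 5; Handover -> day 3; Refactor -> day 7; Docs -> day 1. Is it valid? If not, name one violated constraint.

Docs has to finish before Launch starts — holds.
Refactor must come after QA — holds.
Audit is restricted to day 3 through day 6 — holds.
Refactor is only available from day 4 onward — holds.
Handover can only go in day 2 to day 6 — holds.
Launch can't be earlier than day 3 — holds.
At most 2 tasks may share a day — violated.
QA is restricted to day 3 through day 5 — holds.
Launch must be scheduled before Refactor — holds.

No. At most 2 tasks may share a day is not satisfied.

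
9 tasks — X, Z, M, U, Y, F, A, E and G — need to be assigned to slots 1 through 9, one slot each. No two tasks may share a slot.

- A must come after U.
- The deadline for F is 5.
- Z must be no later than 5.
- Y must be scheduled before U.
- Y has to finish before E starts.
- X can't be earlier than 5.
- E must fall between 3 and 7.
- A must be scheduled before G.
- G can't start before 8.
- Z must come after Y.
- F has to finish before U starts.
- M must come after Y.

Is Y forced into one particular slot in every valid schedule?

No

Y can be 1 (e.g. Z=2, A=7, U=6, G=8, X=5, E=4, F=3, Y=1, M=9) or 2 (e.g. M=9, A=7, Z=3, F=1, X=5, Y=2, U=6, E=4, G=8).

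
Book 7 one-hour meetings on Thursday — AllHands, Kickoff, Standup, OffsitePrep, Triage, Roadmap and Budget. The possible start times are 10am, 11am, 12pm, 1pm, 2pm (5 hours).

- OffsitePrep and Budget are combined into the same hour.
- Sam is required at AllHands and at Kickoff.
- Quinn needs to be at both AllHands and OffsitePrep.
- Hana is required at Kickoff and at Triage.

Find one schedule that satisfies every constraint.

Budget -> 11am; Triage -> 10am; OffsitePrep -> 11am; AllHands -> 10am; Standup -> 10am; Roadmap -> 10am; Kickoff -> 11am

Checking: AllHands(10am) != OffsitePrep(11am); AllHands(10am) != Kickoff(11am); Kickoff(11am) != Triage(10am); OffsitePrep = Budget = 11am.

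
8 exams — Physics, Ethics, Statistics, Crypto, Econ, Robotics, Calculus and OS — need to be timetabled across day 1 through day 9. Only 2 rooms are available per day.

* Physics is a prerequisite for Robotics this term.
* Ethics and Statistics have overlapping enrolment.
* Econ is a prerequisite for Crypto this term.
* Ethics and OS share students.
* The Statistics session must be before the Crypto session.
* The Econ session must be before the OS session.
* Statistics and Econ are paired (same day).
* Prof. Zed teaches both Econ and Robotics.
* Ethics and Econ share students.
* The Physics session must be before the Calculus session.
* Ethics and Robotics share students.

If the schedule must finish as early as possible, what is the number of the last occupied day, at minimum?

The precedence chain requires at least 2 distinct days.
With at most 2 per day and 8 exams, at least 4 days are needed.
4 works (last occupied day: day 4): for example Ethics=day 1; Econ=day 2; Robotics=day 3; Statistics=day 2; Physics=day 1; OS=day 4; Calculus=day 4; Crypto=day 3.

4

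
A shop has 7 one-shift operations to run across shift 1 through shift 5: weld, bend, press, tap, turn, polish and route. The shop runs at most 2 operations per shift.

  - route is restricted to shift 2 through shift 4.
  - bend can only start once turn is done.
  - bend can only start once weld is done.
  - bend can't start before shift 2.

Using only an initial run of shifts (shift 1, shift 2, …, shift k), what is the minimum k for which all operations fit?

The precedence chain requires at least 2 distinct shifts.
With at most 2 per shift and 7 operations, at least 4 shifts are needed.
4 works (last occupied shift: shift 4): for example press in shift 3, turn in shift 1, weld in shift 1, polish in shift 4, tap in shift 3, route in shift 2, bend in shift 2.

4 shifts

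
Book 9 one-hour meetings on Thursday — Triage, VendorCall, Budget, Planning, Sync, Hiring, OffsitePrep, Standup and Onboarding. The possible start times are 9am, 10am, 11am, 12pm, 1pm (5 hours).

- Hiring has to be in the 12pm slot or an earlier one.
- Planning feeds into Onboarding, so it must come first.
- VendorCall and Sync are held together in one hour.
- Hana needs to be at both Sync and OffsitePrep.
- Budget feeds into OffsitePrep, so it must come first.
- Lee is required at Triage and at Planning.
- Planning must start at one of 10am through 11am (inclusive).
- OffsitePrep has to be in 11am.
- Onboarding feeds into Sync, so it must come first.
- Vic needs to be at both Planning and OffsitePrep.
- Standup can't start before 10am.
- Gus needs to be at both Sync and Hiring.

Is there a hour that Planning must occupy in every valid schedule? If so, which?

Planning's window is 10am–11am.
OffsitePrep is fixed at 11am, and Planning can't share a hour with OffsitePrep.
So Planning must be 10am.

10am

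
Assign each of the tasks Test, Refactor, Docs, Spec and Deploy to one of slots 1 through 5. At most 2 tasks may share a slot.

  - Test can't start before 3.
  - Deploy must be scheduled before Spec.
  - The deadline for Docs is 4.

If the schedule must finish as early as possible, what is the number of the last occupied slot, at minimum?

The precedence chain requires at least 2 distinct slots.
With at most 2 per slot and 5 tasks, at least 3 slots are needed.
Test can't be placed before 3, so the schedule must run through at least slot 3.
3 works (last occupied slot: 3): for example Spec in 2, Test in 3, Refactor in 1, Deploy in 1, Docs in 2.

slot 3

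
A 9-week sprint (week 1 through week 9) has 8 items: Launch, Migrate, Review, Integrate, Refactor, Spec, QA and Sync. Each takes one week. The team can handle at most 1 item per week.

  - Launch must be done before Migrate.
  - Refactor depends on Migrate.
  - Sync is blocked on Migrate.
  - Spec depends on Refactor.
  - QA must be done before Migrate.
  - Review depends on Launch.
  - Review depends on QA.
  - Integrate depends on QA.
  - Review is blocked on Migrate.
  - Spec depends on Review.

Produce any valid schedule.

QA -> week 1; Sync -> week 8; Refactor -> week 5; Spec -> week 6; Review -> week 4; Launch -> week 2; Integrate -> week 7; Migrate -> week 3

Checking: Migrate(week 3) before Sync(week 8); Refactor(week 5) before Spec(week 6); Migrate(week 3) before Review(week 4); Review(week 4) before Spec(week 6); Migrate(week 3) before Refactor(week 5); QA(week 1) before Review(week 4); Launch(week 2) before Review(week 4); QA(week 1) before Integrate(week 7); Launch(week 2) before Migrate(week 3); QA(week 1) before Migrate(week 3); max 1 per week (cap 1).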